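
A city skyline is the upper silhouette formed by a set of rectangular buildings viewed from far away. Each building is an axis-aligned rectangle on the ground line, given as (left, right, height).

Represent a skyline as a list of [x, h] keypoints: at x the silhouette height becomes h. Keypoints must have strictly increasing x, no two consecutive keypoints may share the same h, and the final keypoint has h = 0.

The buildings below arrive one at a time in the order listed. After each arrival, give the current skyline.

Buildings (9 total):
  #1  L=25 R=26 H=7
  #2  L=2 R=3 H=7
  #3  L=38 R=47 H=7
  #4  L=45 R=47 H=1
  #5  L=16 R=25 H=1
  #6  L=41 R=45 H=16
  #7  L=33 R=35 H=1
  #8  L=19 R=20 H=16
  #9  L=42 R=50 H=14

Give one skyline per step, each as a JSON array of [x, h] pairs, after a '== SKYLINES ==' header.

== SKYLINES ==
[[25,7],[26,0]]
[[2,7],[3,0],[25,7],[26,0]]
[[2,7],[3,0],[25,7],[26,0],[38,7],[47,0]]
[[2,7],[3,0],[25,7],[26,0],[38,7],[47,0]]
[[2,7],[3,0],[16,1],[25,7],[26,0],[38,7],[47,0]]
[[2,7],[3,0],[16,1],[25,7],[26,0],[38,7],[41,16],[45,7],[47,0]]
[[2,7],[3,0],[16,1],[25,7],[26,0],[33,1],[35,0],[38,7],[41,16],[45,7],[47,0]]
[[2,7],[3,0],[16,1],[19,16],[20,1],[25,7],[26,0],[33,1],[35,0],[38,7],[41,16],[45,7],[47,0]]
[[2,7],[3,0],[16,1],[19,16],[20,1],[25,7],[26,0],[33,1],[35,0],[38,7],[41,16],[45,14],[50,0]]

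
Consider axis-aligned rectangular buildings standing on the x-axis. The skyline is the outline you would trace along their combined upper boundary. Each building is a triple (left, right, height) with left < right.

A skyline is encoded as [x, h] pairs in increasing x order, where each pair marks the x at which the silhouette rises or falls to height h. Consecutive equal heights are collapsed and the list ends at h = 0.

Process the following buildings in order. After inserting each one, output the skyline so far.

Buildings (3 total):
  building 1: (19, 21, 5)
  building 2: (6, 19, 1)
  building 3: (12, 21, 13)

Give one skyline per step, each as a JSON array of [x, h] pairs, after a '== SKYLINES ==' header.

== SKYLINES ==
[[19,5],[21,0]]
[[6,1],[19,5],[21,0]]
[[6,1],[12,13],[21,0]]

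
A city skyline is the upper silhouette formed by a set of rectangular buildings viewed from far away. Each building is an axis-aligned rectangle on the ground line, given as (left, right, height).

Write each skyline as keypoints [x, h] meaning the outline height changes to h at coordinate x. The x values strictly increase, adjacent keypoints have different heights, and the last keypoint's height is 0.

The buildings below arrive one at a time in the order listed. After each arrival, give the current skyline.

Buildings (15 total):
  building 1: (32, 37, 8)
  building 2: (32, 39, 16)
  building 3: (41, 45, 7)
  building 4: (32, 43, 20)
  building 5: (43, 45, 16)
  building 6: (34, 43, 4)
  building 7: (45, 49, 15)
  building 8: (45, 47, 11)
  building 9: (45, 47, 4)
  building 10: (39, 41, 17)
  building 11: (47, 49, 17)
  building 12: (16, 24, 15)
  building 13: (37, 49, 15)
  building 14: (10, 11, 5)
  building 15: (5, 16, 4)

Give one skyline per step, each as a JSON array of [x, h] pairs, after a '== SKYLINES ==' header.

== SKYLINES ==
[[32,8],[37,0]]
[[32,16],[39,0]]
[[32,16],[39,0],[41,7],[45,0]]
[[32,20],[43,7],[45,0]]
[[32,20],[43,16],[45,0]]
[[32,20],[43,16],[45,0]]
[[32,20],[43,16],[45,15],[49,0]]
[[32,20],[43,16],[45,15],[49,0]]
[[32,20],[43,16],[45,15],[49,0]]
[[32,20],[43,16],[45,15],[49,0]]
[[32,20],[43,16],[45,15],[47,17],[49,0]]
[[16,15],[24,0],[32,20],[43,16],[45,15],[47,17],[49,0]]
[[16,15],[24,0],[32,20],[43,16],[45,15],[47,17],[49,0]]
[[10,5],[11,0],[16,15],[24,0],[32,20],[43,16],[45,15],[47,17],[49,0]]
[[5,4],[10,5],[11,4],[16,15],[24,0],[32,20],[43,16],[45,15],[47,17],[49,0]]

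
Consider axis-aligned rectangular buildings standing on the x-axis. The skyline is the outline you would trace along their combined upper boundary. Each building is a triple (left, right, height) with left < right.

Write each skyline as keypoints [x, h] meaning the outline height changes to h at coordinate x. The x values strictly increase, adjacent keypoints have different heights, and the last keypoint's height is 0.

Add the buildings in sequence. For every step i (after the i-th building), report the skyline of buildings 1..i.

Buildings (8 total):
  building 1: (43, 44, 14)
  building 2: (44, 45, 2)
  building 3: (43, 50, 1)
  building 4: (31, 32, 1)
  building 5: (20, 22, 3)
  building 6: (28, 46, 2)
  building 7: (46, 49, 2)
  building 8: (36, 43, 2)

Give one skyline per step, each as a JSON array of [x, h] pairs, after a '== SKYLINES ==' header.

== SKYLINES ==
[[43,14],[44,0]]
[[43,14],[44,2],[45,0]]
[[43,14],[44,2],[45,1],[50,0]]
[[31,1],[32,0],[43,14],[44,2],[45,1],[50,0]]
[[20,3],[22,0],[31,1],[32,0],[43,14],[44,2],[45,1],[50,0]]
[[20,3],[22,0],[28,2],[43,14],[44,2],[46,1],[50,0]]
[[20,3],[22,0],[28,2],[43,14],[44,2],[49,1],[50,0]]
[[20,3],[22,0],[28,2],[43,14],[44,2],[49,1],[50,0]]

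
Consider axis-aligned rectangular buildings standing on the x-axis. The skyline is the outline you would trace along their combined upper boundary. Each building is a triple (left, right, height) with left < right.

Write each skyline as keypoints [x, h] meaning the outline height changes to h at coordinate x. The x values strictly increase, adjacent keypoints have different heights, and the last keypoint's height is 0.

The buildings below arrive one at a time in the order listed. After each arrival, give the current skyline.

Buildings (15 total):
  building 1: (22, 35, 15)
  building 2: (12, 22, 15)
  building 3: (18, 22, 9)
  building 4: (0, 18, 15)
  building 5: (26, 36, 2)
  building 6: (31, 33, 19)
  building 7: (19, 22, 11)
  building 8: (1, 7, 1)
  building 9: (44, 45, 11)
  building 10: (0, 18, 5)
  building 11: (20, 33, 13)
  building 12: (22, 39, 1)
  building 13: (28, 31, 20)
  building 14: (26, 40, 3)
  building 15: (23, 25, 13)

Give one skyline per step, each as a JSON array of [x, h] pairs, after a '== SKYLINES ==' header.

== SKYLINES ==
[[22,15],[35,0]]
[[12,15],[35,0]]
[[12,15],[35,0]]
[[0,15],[35,0]]
[[0,15],[35,2],[36,0]]
[[0,15],[31,19],[33,15],[35,2],[36,0]]
[[0,15],[31,19],[33,15],[35,2],[36,0]]
[[0,15],[31,19],[33,15],[35,2],[36,0]]
[[0,15],[31,19],[33,15],[35,2],[36,0],[44,11],[45,0]]
[[0,15],[31,19],[33,15],[35,2],[36,0],[44,11],[45,0]]
[[0,15],[31,19],[33,15],[35,2],[36,0],[44,11],[45,0]]
[[0,15],[31,19],[33,15],[35,2],[36,1],[39,0],[44,11],[45,0]]
[[0,15],[28,20],[31,19],[33,15],[35,2],[36,1],[39,0],[44,11],[45,0]]
[[0,15],[28,20],[31,19],[33,15],[35,3],[40,0],[44,11],[45,0]]
[[0,15],[28,20],[31,19],[33,15],[35,3],[40,0],[44,11],[45,0]]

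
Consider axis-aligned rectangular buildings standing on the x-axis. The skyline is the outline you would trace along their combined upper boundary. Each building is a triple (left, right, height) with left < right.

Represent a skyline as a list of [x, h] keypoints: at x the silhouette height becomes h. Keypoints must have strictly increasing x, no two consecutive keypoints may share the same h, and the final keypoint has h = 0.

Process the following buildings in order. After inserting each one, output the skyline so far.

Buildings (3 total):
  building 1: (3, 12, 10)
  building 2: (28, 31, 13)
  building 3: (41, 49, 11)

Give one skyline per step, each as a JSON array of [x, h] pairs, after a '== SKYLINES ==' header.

== SKYLINES ==
[[3,10],[12,0]]
[[3,10],[12,0],[28,13],[31,0]]
[[3,10],[12,0],[28,13],[31,0],[41,11],[49,0]]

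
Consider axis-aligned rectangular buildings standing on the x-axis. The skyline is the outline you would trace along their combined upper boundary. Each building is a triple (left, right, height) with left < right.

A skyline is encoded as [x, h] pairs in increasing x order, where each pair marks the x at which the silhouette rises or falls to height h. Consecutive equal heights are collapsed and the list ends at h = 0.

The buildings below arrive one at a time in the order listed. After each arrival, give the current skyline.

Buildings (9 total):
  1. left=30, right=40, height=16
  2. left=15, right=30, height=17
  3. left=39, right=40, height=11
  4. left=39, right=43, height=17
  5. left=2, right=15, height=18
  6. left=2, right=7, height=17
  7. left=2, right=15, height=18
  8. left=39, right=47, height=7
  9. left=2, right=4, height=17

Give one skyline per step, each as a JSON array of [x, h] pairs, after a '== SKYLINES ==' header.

== SKYLINES ==
[[30,16],[40,0]]
[[15,17],[30,16],[40,0]]
[[15,17],[30,16],[40,0]]
[[15,17],[30,16],[39,17],[43,0]]
[[2,18],[15,17],[30,16],[39,17],[43,0]]
[[2,18],[15,17],[30,16],[39,17],[43,0]]
[[2,18],[15,17],[30,16],[39,17],[43,0]]
[[2,18],[15,17],[30,16],[39,17],[43,7],[47,0]]
[[2,18],[15,17],[30,16],[39,17],[43,7],[47,0]]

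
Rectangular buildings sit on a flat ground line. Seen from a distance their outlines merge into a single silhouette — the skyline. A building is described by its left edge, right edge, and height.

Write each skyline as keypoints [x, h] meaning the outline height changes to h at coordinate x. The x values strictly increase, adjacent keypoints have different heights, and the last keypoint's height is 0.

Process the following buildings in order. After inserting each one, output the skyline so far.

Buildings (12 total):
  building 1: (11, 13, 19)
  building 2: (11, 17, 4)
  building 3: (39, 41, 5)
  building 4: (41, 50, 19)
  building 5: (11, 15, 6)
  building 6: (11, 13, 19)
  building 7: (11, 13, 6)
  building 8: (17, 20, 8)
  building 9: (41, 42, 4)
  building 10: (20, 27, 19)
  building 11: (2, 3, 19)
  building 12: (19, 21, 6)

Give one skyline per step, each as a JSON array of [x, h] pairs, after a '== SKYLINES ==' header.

== SKYLINES ==
[[11,19],[13,0]]
[[11,19],[13,4],[17,0]]
[[11,19],[13,4],[17,0],[39,5],[41,0]]
[[11,19],[13,4],[17,0],[39,5],[41,19],[50,0]]
[[11,19],[13,6],[15,4],[17,0],[39,5],[41,19],[50,0]]
[[11,19],[13,6],[15,4],[17,0],[39,5],[41,19],[50,0]]
[[11,19],[13,6],[15,4],[17,0],[39,5],[41,19],[50,0]]
[[11,19],[13,6],[15,4],[17,8],[20,0],[39,5],[41,19],[50,0]]
[[11,19],[13,6],[15,4],[17,8],[20,0],[39,5],[41,19],[50,0]]
[[11,19],[13,6],[15,4],[17,8],[20,19],[27,0],[39,5],[41,19],[50,0]]
[[2,19],[3,0],[11,19],[13,6],[15,4],[17,8],[20,19],[27,0],[39,5],[41,19],[50,0]]
[[2,19],[3,0],[11,19],[13,6],[15,4],[17,8],[20,19],[27,0],[39,5],[41,19],[50,0]]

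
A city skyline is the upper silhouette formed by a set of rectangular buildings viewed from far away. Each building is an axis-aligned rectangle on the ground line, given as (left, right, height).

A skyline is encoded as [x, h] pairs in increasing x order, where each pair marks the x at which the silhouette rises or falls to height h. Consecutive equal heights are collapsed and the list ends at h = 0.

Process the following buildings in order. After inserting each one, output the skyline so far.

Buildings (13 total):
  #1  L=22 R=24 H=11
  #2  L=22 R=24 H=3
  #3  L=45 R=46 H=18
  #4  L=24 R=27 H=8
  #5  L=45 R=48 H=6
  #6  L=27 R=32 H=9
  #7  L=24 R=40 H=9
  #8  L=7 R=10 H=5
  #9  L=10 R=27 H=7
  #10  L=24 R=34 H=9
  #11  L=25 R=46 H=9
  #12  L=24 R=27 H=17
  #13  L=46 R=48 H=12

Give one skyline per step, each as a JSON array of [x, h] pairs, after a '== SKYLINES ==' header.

== SKYLINES ==
[[22,11],[24,0]]
[[22,11],[24,0]]
[[22,11],[24,0],[45,18],[46,0]]
[[22,11],[24,8],[27,0],[45,18],[46,0]]
[[22,11],[24,8],[27,0],[45,18],[46,6],[48,0]]
[[22,11],[24,8],[27,9],[32,0],[45,18],[46,6],[48,0]]
[[22,11],[24,9],[40,0],[45,18],[46,6],[48,0]]
[[7,5],[10,0],[22,11],[24,9],[40,0],[45,18],[46,6],[48,0]]
[[7,5],[10,7],[22,11],[24,9],[40,0],[45,18],[46,6],[48,0]]
[[7,5],[10,7],[22,11],[24,9],[40,0],[45,18],[46,6],[48,0]]
[[7,5],[10,7],[22,11],[24,9],[45,18],[46,6],[48,0]]
[[7,5],[10,7],[22,11],[24,17],[27,9],[45,18],[46,6],[48,0]]
[[7,5],[10,7],[22,11],[24,17],[27,9],[45,18],[46,12],[48,0]]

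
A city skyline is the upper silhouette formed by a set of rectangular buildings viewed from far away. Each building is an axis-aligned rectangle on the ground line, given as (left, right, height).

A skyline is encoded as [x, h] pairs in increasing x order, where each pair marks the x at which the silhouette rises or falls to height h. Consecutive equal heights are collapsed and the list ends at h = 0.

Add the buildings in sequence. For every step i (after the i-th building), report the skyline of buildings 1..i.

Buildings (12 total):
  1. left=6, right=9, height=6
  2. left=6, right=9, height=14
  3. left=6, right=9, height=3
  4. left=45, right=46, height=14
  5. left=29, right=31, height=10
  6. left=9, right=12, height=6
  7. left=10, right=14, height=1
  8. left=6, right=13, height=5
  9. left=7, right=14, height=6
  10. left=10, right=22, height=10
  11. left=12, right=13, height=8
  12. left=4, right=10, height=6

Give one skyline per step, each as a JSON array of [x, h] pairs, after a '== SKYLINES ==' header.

== SKYLINES ==
[[6,6],[9,0]]
[[6,14],[9,0]]
[[6,14],[9,0]]
[[6,14],[9,0],[45,14],[46,0]]
[[6,14],[9,0],[29,10],[31,0],[45,14],[46,0]]
[[6,14],[9,6],[12,0],[29,10],[31,0],[45,14],[46,0]]
[[6,14],[9,6],[12,1],[14,0],[29,10],[31,0],[45,14],[46,0]]
[[6,14],[9,6],[12,5],[13,1],[14,0],[29,10],[31,0],[45,14],[46,0]]
[[6,14],[9,6],[14,0],[29,10],[31,0],[45,14],[46,0]]
[[6,14],[9,6],[10,10],[22,0],[29,10],[31,0],[45,14],[46,0]]
[[6,14],[9,6],[10,10],[22,0],[29,10],[31,0],[45,14],[46,0]]
[[4,6],[6,14],[9,6],[10,10],[22,0],[29,10],[31,0],[45,14],[46,0]]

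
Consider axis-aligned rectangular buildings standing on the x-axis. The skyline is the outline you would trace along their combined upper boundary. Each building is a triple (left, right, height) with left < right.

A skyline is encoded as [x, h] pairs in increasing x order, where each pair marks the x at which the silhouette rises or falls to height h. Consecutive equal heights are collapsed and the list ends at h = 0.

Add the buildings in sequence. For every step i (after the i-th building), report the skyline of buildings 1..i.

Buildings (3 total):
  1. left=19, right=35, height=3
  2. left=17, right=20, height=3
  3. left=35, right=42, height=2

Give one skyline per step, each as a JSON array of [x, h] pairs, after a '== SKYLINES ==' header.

== SKYLINES ==
[[19,3],[35,0]]
[[17,3],[35,0]]
[[17,3],[35,2],[42,0]]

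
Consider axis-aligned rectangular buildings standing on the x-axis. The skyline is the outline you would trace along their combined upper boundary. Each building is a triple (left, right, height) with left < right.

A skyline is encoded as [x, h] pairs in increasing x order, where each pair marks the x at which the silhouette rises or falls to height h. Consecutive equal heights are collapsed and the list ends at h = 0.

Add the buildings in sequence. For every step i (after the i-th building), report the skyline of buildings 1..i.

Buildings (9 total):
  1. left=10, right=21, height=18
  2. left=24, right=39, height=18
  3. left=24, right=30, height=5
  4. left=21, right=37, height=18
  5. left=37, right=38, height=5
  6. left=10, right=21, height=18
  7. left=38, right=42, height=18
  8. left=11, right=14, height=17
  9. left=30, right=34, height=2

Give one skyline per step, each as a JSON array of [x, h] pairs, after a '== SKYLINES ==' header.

== SKYLINES ==
[[10,18],[21,0]]
[[10,18],[21,0],[24,18],[39,0]]
[[10,18],[21,0],[24,18],[39,0]]
[[10,18],[39,0]]
[[10,18],[39,0]]
[[10,18],[39,0]]
[[10,18],[42,0]]
[[10,18],[42,0]]
[[10,18],[42,0]]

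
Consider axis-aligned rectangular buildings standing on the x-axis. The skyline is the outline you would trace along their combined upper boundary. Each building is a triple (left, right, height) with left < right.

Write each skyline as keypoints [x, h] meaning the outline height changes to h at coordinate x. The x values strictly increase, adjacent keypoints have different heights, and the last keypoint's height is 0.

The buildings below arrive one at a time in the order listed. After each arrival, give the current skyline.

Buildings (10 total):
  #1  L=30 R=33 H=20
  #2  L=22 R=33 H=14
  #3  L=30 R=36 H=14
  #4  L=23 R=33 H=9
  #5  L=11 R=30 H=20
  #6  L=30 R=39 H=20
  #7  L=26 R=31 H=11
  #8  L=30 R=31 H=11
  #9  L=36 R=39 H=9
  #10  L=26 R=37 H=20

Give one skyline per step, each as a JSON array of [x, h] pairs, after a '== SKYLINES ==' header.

== SKYLINES ==
[[30,20],[33,0]]
[[22,14],[30,20],[33,0]]
[[22,14],[30,20],[33,14],[36,0]]
[[22,14],[30,20],[33,14],[36,0]]
[[11,20],[33,14],[36,0]]
[[11,20],[39,0]]
[[11,20],[39,0]]
[[11,20],[39,0]]
[[11,20],[39,0]]
[[11,20],[39,0]]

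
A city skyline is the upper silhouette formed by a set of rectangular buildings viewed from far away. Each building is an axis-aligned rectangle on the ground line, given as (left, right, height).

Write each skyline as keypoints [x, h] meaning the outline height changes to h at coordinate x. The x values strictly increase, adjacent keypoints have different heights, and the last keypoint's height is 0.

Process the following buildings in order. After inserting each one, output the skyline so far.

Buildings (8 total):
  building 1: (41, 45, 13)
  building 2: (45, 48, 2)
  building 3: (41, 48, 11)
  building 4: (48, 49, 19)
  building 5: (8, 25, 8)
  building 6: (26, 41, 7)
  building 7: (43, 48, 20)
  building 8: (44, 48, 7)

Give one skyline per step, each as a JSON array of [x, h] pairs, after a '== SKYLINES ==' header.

== SKYLINES ==
[[41,13],[45,0]]
[[41,13],[45,2],[48,0]]
[[41,13],[45,11],[48,0]]
[[41,13],[45,11],[48,19],[49,0]]
[[8,8],[25,0],[41,13],[45,11],[48,19],[49,0]]
[[8,8],[25,0],[26,7],[41,13],[45,11],[48,19],[49,0]]
[[8,8],[25,0],[26,7],[41,13],[43,20],[48,19],[49,0]]
[[8,8],[25,0],[26,7],[41,13],[43,20],[48,19],[49,0]]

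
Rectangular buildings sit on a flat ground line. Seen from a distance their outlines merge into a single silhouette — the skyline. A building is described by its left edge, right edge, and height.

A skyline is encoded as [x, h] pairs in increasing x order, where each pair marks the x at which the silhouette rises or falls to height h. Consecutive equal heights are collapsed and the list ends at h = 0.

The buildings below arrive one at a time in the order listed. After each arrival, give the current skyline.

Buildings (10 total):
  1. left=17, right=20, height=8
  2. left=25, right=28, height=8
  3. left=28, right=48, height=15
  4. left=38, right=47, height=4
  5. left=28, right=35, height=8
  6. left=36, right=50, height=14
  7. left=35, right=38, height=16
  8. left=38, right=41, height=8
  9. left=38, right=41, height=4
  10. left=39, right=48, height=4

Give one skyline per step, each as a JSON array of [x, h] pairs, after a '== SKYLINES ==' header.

== SKYLINES ==
[[17,8],[20,0]]
[[17,8],[20,0],[25,8],[28,0]]
[[17,8],[20,0],[25,8],[28,15],[48,0]]
[[17,8],[20,0],[25,8],[28,15],[48,0]]
[[17,8],[20,0],[25,8],[28,15],[48,0]]
[[17,8],[20,0],[25,8],[28,15],[48,14],[50,0]]
[[17,8],[20,0],[25,8],[28,15],[35,16],[38,15],[48,14],[50,0]]
[[17,8],[20,0],[25,8],[28,15],[35,16],[38,15],[48,14],[50,0]]
[[17,8],[20,0],[25,8],[28,15],[35,16],[38,15],[48,14],[50,0]]
[[17,8],[20,0],[25,8],[28,15],[35,16],[38,15],[48,14],[50,0]]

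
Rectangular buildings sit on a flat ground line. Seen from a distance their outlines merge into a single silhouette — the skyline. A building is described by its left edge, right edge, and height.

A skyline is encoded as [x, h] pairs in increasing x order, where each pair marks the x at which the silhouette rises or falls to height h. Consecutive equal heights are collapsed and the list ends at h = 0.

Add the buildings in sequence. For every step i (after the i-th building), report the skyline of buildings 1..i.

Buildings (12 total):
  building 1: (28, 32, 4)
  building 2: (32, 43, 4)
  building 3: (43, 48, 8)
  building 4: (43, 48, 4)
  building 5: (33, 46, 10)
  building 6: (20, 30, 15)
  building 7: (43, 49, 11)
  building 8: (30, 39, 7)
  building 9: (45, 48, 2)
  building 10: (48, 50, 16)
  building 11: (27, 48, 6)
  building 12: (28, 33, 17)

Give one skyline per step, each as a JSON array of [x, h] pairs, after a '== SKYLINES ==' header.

== SKYLINES ==
[[28,4],[32,0]]
[[28,4],[43,0]]
[[28,4],[43,8],[48,0]]
[[28,4],[43,8],[48,0]]
[[28,4],[33,10],[46,8],[48,0]]
[[20,15],[30,4],[33,10],[46,8],[48,0]]
[[20,15],[30,4],[33,10],[43,11],[49,0]]
[[20,15],[30,7],[33,10],[43,11],[49,0]]
[[20,15],[30,7],[33,10],[43,11],[49,0]]
[[20,15],[30,7],[33,10],[43,11],[48,16],[50,0]]
[[20,15],[30,7],[33,10],[43,11],[48,16],[50,0]]
[[20,15],[28,17],[33,10],[43,11],[48,16],[50,0]]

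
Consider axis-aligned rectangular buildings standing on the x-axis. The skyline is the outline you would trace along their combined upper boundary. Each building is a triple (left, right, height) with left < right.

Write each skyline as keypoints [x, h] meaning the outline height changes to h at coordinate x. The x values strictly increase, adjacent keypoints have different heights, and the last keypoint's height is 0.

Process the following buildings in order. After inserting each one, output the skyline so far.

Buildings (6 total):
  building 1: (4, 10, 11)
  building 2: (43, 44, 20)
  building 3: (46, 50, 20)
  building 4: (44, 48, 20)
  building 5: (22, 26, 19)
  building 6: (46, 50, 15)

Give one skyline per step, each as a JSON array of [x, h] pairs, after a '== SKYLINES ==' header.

== SKYLINES ==
[[4,11],[10,0]]
[[4,11],[10,0],[43,20],[44,0]]
[[4,11],[10,0],[43,20],[44,0],[46,20],[50,0]]
[[4,11],[10,0],[43,20],[50,0]]
[[4,11],[10,0],[22,19],[26,0],[43,20],[50,0]]
[[4,11],[10,0],[22,19],[26,0],[43,20],[50,0]]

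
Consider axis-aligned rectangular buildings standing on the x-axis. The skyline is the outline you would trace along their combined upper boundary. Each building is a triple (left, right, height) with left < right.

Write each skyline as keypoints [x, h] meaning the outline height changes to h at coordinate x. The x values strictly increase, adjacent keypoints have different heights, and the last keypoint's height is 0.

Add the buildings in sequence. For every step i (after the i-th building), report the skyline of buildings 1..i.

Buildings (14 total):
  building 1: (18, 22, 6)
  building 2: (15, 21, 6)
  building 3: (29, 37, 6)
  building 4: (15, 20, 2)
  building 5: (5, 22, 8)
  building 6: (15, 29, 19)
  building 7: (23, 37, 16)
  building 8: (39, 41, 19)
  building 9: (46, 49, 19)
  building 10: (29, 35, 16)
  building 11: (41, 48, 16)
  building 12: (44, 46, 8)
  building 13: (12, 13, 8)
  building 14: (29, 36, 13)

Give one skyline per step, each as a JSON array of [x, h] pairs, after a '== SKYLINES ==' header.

== SKYLINES ==
[[18,6],[22,0]]
[[15,6],[22,0]]
[[15,6],[22,0],[29,6],[37,0]]
[[15,6],[22,0],[29,6],[37,0]]
[[5,8],[22,0],[29,6],[37,0]]
[[5,8],[15,19],[29,6],[37,0]]
[[5,8],[15,19],[29,16],[37,0]]
[[5,8],[15,19],[29,16],[37,0],[39,19],[41,0]]
[[5,8],[15,19],[29,16],[37,0],[39,19],[41,0],[46,19],[49,0]]
[[5,8],[15,19],[29,16],[37,0],[39,19],[41,0],[46,19],[49,0]]
[[5,8],[15,19],[29,16],[37,0],[39,19],[41,16],[46,19],[49,0]]
[[5,8],[15,19],[29,16],[37,0],[39,19],[41,16],[46,19],[49,0]]
[[5,8],[15,19],[29,16],[37,0],[39,19],[41,16],[46,19],[49,0]]
[[5,8],[15,19],[29,16],[37,0],[39,19],[41,16],[46,19],[49,0]]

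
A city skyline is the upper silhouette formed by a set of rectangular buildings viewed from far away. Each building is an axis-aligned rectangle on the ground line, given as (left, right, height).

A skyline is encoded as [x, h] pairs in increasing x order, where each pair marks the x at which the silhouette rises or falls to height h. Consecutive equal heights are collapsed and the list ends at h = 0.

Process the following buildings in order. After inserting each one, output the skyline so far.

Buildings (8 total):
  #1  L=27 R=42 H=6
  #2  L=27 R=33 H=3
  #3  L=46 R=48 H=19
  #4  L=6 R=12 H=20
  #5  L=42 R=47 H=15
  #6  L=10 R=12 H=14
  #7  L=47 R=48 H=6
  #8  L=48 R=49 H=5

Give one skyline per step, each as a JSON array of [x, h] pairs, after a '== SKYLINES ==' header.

== SKYLINES ==
[[27,6],[42,0]]
[[27,6],[42,0]]
[[27,6],[42,0],[46,19],[48,0]]
[[6,20],[12,0],[27,6],[42,0],[46,19],[48,0]]
[[6,20],[12,0],[27,6],[42,15],[46,19],[48,0]]
[[6,20],[12,0],[27,6],[42,15],[46,19],[48,0]]
[[6,20],[12,0],[27,6],[42,15],[46,19],[48,0]]
[[6,20],[12,0],[27,6],[42,15],[46,19],[48,5],[49,0]]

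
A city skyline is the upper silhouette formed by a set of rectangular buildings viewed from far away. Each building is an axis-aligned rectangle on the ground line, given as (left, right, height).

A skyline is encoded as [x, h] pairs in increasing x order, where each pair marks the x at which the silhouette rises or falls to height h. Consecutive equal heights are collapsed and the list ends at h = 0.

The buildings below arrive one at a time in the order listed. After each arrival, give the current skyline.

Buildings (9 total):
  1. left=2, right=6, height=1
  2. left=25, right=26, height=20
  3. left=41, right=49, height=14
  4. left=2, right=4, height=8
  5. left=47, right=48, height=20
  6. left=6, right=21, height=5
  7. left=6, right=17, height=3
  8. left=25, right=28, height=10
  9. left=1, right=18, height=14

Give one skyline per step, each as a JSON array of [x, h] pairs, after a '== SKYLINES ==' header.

== SKYLINES ==
[[2,1],[6,0]]
[[2,1],[6,0],[25,20],[26,0]]
[[2,1],[6,0],[25,20],[26,0],[41,14],[49,0]]
[[2,8],[4,1],[6,0],[25,20],[26,0],[41,14],[49,0]]
[[2,8],[4,1],[6,0],[25,20],[26,0],[41,14],[47,20],[48,14],[49,0]]
[[2,8],[4,1],[6,5],[21,0],[25,20],[26,0],[41,14],[47,20],[48,14],[49,0]]
[[2,8],[4,1],[6,5],[21,0],[25,20],[26,0],[41,14],[47,20],[48,14],[49,0]]
[[2,8],[4,1],[6,5],[21,0],[25,20],[26,10],[28,0],[41,14],[47,20],[48,14],[49,0]]
[[1,14],[18,5],[21,0],[25,20],[26,10],[28,0],[41,14],[47,20],[48,14],[49,0]]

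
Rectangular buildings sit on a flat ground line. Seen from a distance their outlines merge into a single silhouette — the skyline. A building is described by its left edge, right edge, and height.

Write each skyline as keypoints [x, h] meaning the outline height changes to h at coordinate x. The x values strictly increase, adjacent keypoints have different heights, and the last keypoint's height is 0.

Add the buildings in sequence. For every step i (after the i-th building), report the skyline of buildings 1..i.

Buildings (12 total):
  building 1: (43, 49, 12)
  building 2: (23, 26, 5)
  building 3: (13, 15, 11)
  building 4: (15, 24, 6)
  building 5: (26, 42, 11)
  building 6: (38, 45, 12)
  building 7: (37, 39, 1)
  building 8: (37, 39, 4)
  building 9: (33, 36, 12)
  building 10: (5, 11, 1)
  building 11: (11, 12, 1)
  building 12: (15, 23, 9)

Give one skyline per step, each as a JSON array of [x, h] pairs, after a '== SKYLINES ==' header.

== SKYLINES ==
[[43,12],[49,0]]
[[23,5],[26,0],[43,12],[49,0]]
[[13,11],[15,0],[23,5],[26,0],[43,12],[49,0]]
[[13,11],[15,6],[24,5],[26,0],[43,12],[49,0]]
[[13,11],[15,6],[24,5],[26,11],[42,0],[43,12],[49,0]]
[[13,11],[15,6],[24,5],[26,11],[38,12],[49,0]]
[[13,11],[15,6],[24,5],[26,11],[38,12],[49,0]]
[[13,11],[15,6],[24,5],[26,11],[38,12],[49,0]]
[[13,11],[15,6],[24,5],[26,11],[33,12],[36,11],[38,12],[49,0]]
[[5,1],[11,0],[13,11],[15,6],[24,5],[26,11],[33,12],[36,11],[38,12],[49,0]]
[[5,1],[12,0],[13,11],[15,6],[24,5],[26,11],[33,12],[36,11],[38,12],[49,0]]
[[5,1],[12,0],[13,11],[15,9],[23,6],[24,5],[26,11],[33,12],[36,11],[38,12],[49,0]]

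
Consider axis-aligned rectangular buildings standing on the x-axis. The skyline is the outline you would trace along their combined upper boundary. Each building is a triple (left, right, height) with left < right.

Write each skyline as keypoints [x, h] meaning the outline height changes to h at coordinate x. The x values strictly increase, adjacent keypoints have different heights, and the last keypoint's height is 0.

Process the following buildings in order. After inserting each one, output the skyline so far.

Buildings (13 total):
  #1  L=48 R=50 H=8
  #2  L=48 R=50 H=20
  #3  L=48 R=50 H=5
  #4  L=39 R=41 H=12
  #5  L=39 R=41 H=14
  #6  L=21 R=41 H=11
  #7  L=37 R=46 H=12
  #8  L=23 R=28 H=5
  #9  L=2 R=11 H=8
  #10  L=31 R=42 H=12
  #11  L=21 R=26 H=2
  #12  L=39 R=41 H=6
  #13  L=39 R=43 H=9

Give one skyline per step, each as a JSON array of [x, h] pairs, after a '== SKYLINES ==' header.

== SKYLINES ==
[[48,8],[50,0]]
[[48,20],[50,0]]
[[48,20],[50,0]]
[[39,12],[41,0],[48,20],[50,0]]
[[39,14],[41,0],[48,20],[50,0]]
[[21,11],[39,14],[41,0],[48,20],[50,0]]
[[21,11],[37,12],[39,14],[41,12],[46,0],[48,20],[50,0]]
[[21,11],[37,12],[39,14],[41,12],[46,0],[48,20],[50,0]]
[[2,8],[11,0],[21,11],[37,12],[39,14],[41,12],[46,0],[48,20],[50,0]]
[[2,8],[11,0],[21,11],[31,12],[39,14],[41,12],[46,0],[48,20],[50,0]]
[[2,8],[11,0],[21,11],[31,12],[39,14],[41,12],[46,0],[48,20],[50,0]]
[[2,8],[11,0],[21,11],[31,12],[39,14],[41,12],[46,0],[48,20],[50,0]]
[[2,8],[11,0],[21,11],[31,12],[39,14],[41,12],[46,0],[48,20],[50,0]]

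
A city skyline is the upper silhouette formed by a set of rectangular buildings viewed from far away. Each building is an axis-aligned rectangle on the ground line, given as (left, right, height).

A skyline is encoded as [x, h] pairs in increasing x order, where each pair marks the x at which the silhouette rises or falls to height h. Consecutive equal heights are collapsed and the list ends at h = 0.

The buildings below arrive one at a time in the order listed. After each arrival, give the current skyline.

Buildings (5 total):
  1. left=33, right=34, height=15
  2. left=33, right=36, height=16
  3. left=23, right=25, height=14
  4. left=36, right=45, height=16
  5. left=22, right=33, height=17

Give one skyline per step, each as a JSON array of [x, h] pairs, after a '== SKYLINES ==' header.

== SKYLINES ==
[[33,15],[34,0]]
[[33,16],[36,0]]
[[23,14],[25,0],[33,16],[36,0]]
[[23,14],[25,0],[33,16],[45,0]]
[[22,17],[33,16],[45,0]]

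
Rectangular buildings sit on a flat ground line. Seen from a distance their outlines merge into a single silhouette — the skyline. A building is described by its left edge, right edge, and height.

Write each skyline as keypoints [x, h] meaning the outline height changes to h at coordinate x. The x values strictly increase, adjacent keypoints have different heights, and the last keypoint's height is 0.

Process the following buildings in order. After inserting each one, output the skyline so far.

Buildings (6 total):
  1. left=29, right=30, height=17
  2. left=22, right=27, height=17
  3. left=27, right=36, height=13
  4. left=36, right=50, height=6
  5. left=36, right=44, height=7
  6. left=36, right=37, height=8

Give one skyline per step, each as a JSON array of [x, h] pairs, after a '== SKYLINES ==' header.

== SKYLINES ==
[[29,17],[30,0]]
[[22,17],[27,0],[29,17],[30,0]]
[[22,17],[27,13],[29,17],[30,13],[36,0]]
[[22,17],[27,13],[29,17],[30,13],[36,6],[50,0]]
[[22,17],[27,13],[29,17],[30,13],[36,7],[44,6],[50,0]]
[[22,17],[27,13],[29,17],[30,13],[36,8],[37,7],[44,6],[50,0]]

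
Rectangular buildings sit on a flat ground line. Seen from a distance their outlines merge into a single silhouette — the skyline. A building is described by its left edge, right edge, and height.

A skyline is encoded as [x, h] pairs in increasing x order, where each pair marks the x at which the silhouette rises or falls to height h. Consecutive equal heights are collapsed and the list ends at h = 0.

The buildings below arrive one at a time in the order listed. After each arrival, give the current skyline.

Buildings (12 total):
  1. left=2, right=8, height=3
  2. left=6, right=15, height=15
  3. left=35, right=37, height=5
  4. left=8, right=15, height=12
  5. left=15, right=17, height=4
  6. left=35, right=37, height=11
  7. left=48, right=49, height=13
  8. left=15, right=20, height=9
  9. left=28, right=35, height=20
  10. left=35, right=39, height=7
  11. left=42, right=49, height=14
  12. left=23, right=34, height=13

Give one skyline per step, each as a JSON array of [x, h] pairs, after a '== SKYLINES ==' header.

== SKYLINES ==
[[2,3],[8,0]]
[[2,3],[6,15],[15,0]]
[[2,3],[6,15],[15,0],[35,5],[37,0]]
[[2,3],[6,15],[15,0],[35,5],[37,0]]
[[2,3],[6,15],[15,4],[17,0],[35,5],[37,0]]
[[2,3],[6,15],[15,4],[17,0],[35,11],[37,0]]
[[2,3],[6,15],[15,4],[17,0],[35,11],[37,0],[48,13],[49,0]]
[[2,3],[6,15],[15,9],[20,0],[35,11],[37,0],[48,13],[49,0]]
[[2,3],[6,15],[15,9],[20,0],[28,20],[35,11],[37,0],[48,13],[49,0]]
[[2,3],[6,15],[15,9],[20,0],[28,20],[35,11],[37,7],[39,0],[48,13],[49,0]]
[[2,3],[6,15],[15,9],[20,0],[28,20],[35,11],[37,7],[39,0],[42,14],[49,0]]
[[2,3],[6,15],[15,9],[20,0],[23,13],[28,20],[35,11],[37,7],[39,0],[42,14],[49,0]]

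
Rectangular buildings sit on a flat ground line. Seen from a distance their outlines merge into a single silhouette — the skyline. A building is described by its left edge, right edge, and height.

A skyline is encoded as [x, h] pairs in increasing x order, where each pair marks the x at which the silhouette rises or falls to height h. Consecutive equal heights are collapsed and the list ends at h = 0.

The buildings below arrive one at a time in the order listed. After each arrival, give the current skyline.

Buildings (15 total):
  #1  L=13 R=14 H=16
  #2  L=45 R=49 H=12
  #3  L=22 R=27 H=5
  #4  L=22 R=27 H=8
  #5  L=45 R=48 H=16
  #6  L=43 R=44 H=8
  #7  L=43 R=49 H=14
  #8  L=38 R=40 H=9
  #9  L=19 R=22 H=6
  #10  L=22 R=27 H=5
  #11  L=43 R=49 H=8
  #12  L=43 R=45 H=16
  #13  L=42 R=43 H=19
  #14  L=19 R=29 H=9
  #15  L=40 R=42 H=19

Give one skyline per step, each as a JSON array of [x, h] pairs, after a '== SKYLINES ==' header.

== SKYLINES ==
[[13,16],[14,0]]
[[13,16],[14,0],[45,12],[49,0]]
[[13,16],[14,0],[22,5],[27,0],[45,12],[49,0]]
[[13,16],[14,0],[22,8],[27,0],[45,12],[49,0]]
[[13,16],[14,0],[22,8],[27,0],[45,16],[48,12],[49,0]]
[[13,16],[14,0],[22,8],[27,0],[43,8],[44,0],[45,16],[48,12],[49,0]]
[[13,16],[14,0],[22,8],[27,0],[43,14],[45,16],[48,14],[49,0]]
[[13,16],[14,0],[22,8],[27,0],[38,9],[40,0],[43,14],[45,16],[48,14],[49,0]]
[[13,16],[14,0],[19,6],[22,8],[27,0],[38,9],[40,0],[43,14],[45,16],[48,14],[49,0]]
[[13,16],[14,0],[19,6],[22,8],[27,0],[38,9],[40,0],[43,14],[45,16],[48,14],[49,0]]
[[13,16],[14,0],[19,6],[22,8],[27,0],[38,9],[40,0],[43,14],[45,16],[48,14],[49,0]]
[[13,16],[14,0],[19,6],[22,8],[27,0],[38,9],[40,0],[43,16],[48,14],[49,0]]
[[13,16],[14,0],[19,6],[22,8],[27,0],[38,9],[40,0],[42,19],[43,16],[48,14],[49,0]]
[[13,16],[14,0],[19,9],[29,0],[38,9],[40,0],[42,19],[43,16],[48,14],[49,0]]
[[13,16],[14,0],[19,9],[29,0],[38,9],[40,19],[43,16],[48,14],[49,0]]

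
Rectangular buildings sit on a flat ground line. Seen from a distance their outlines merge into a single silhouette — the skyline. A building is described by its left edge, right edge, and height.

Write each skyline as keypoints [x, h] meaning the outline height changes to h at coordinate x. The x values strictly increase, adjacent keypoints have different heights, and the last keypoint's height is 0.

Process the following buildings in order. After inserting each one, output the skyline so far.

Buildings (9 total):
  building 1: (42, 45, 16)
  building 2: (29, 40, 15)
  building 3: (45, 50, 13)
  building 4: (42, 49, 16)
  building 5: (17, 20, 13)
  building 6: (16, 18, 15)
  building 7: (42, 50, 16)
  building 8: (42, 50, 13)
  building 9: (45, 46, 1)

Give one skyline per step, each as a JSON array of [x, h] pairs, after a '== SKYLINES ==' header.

== SKYLINES ==
[[42,16],[45,0]]
[[29,15],[40,0],[42,16],[45,0]]
[[29,15],[40,0],[42,16],[45,13],[50,0]]
[[29,15],[40,0],[42,16],[49,13],[50,0]]
[[17,13],[20,0],[29,15],[40,0],[42,16],[49,13],[50,0]]
[[16,15],[18,13],[20,0],[29,15],[40,0],[42,16],[49,13],[50,0]]
[[16,15],[18,13],[20,0],[29,15],[40,0],[42,16],[50,0]]
[[16,15],[18,13],[20,0],[29,15],[40,0],[42,16],[50,0]]
[[16,15],[18,13],[20,0],[29,15],[40,0],[42,16],[50,0]]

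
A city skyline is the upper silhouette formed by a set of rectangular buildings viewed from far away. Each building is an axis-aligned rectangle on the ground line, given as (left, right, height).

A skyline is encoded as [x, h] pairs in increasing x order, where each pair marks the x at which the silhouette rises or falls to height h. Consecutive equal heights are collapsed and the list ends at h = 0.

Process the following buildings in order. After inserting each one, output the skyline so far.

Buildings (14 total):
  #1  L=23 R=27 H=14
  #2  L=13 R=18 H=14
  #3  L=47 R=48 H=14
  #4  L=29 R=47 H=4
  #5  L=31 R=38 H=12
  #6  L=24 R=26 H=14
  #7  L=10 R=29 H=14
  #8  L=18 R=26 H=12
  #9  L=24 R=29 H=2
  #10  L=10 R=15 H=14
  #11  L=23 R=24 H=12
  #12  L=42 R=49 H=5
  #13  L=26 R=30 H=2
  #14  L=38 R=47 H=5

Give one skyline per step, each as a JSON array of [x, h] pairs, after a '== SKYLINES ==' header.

== SKYLINES ==
[[23,14],[27,0]]
[[13,14],[18,0],[23,14],[27,0]]
[[13,14],[18,0],[23,14],[27,0],[47,14],[48,0]]
[[13,14],[18,0],[23,14],[27,0],[29,4],[47,14],[48,0]]
[[13,14],[18,0],[23,14],[27,0],[29,4],[31,12],[38,4],[47,14],[48,0]]
[[13,14],[18,0],[23,14],[27,0],[29,4],[31,12],[38,4],[47,14],[48,0]]
[[10,14],[29,4],[31,12],[38,4],[47,14],[48,0]]
[[10,14],[29,4],[31,12],[38,4],[47,14],[48,0]]
[[10,14],[29,4],[31,12],[38,4],[47,14],[48,0]]
[[10,14],[29,4],[31,12],[38,4],[47,14],[48,0]]
[[10,14],[29,4],[31,12],[38,4],[47,14],[48,0]]
[[10,14],[29,4],[31,12],[38,4],[42,5],[47,14],[48,5],[49,0]]
[[10,14],[29,4],[31,12],[38,4],[42,5],[47,14],[48,5],[49,0]]
[[10,14],[29,4],[31,12],[38,5],[47,14],[48,5],[49,0]]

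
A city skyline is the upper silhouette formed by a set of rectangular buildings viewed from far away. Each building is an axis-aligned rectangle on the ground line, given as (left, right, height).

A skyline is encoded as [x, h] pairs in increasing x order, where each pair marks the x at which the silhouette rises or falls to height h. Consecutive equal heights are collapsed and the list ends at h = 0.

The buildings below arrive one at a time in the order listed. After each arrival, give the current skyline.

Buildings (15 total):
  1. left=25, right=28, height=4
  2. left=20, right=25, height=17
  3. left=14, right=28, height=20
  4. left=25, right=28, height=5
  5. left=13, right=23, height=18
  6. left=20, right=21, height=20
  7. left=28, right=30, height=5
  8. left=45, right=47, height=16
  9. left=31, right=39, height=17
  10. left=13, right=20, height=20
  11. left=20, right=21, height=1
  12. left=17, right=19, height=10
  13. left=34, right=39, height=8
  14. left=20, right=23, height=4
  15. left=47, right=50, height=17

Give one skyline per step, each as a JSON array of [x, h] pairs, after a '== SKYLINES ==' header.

== SKYLINES ==
[[25,4],[28,0]]
[[20,17],[25,4],[28,0]]
[[14,20],[28,0]]
[[14,20],[28,0]]
[[13,18],[14,20],[28,0]]
[[13,18],[14,20],[28,0]]
[[13,18],[14,20],[28,5],[30,0]]
[[13,18],[14,20],[28,5],[30,0],[45,16],[47,0]]
[[13,18],[14,20],[28,5],[30,0],[31,17],[39,0],[45,16],[47,0]]
[[13,20],[28,5],[30,0],[31,17],[39,0],[45,16],[47,0]]
[[13,20],[28,5],[30,0],[31,17],[39,0],[45,16],[47,0]]
[[13,20],[28,5],[30,0],[31,17],[39,0],[45,16],[47,0]]
[[13,20],[28,5],[30,0],[31,17],[39,0],[45,16],[47,0]]
[[13,20],[28,5],[30,0],[31,17],[39,0],[45,16],[47,0]]
[[13,20],[28,5],[30,0],[31,17],[39,0],[45,16],[47,17],[50,0]]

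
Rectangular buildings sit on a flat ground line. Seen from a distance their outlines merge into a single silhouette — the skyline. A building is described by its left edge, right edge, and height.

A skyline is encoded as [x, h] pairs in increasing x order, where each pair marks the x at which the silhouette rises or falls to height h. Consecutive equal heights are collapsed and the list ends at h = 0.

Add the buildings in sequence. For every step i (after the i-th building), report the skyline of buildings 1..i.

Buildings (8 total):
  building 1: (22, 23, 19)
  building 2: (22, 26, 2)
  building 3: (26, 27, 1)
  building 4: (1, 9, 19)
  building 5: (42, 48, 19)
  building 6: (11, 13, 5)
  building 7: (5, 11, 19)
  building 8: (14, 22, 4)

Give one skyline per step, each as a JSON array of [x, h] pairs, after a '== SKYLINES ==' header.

== SKYLINES ==
[[22,19],[23,0]]
[[22,19],[23,2],[26,0]]
[[22,19],[23,2],[26,1],[27,0]]
[[1,19],[9,0],[22,19],[23,2],[26,1],[27,0]]
[[1,19],[9,0],[22,19],[23,2],[26,1],[27,0],[42,19],[48,0]]
[[1,19],[9,0],[11,5],[13,0],[22,19],[23,2],[26,1],[27,0],[42,19],[48,0]]
[[1,19],[11,5],[13,0],[22,19],[23,2],[26,1],[27,0],[42,19],[48,0]]
[[1,19],[11,5],[13,0],[14,4],[22,19],[23,2],[26,1],[27,0],[42,19],[48,0]]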